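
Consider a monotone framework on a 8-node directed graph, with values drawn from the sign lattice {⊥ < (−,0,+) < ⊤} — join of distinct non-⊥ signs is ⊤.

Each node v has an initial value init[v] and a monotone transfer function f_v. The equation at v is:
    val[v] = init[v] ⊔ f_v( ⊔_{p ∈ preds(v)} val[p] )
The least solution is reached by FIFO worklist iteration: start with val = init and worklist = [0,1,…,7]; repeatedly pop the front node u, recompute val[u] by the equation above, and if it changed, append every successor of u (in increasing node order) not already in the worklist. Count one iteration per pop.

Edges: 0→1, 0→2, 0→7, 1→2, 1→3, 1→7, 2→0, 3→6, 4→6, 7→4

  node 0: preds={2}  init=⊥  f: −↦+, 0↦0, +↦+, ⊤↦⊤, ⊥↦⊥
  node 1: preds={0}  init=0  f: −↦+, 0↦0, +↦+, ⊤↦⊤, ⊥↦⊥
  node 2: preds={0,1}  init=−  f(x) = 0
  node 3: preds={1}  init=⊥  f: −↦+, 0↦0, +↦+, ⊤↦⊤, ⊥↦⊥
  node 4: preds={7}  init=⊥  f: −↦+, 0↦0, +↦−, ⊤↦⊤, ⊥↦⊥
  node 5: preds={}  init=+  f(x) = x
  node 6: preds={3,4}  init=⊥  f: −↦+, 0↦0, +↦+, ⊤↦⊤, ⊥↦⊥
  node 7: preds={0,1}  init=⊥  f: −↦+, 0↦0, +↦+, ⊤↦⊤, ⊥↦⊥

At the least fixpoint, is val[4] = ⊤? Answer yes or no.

Iteration log — 14 steps:
  step 1. node 0  ⊔preds=−  new=+  old=⊥  +wl: 
  step 2. node 1  ⊔preds=+  new=⊤  old=0  +wl: 
  step 3. node 2  ⊔preds=⊤  new=⊤  old=−  +wl: 0
  step 4. node 3  ⊔preds=⊤  new=⊤  old=⊥  +wl: 
  step 5. node 4  ⊔preds=⊥  new=⊥  stable
  step 6. node 5  ⊔preds=⊥  new=+  stable
  step 7. node 6  ⊔preds=⊤  new=⊤  old=⊥  +wl: 
  step 8. node 7  ⊔preds=⊤  new=⊤  old=⊥  +wl: 4
  step 9. node 0  ⊔preds=⊤  new=⊤  old=+  +wl: 1,2,7
  step 10. node 4  ⊔preds=⊤  new=⊤  old=⊥  +wl: 6
  step 11. node 1  ⊔preds=⊤  new=⊤  stable
  step 12. node 2  ⊔preds=⊤  new=⊤  stable
  step 13. node 7  ⊔preds=⊤  new=⊤  stable
  step 14. node 6  ⊔preds=⊤  new=⊤  stable

Least fixpoint reached:
  node 0: ⊤
  node 1: ⊤
  node 2: ⊤
  node 3: ⊤
  node 4: ⊤
  node 5: +
  node 6: ⊤
  node 7: ⊤

yes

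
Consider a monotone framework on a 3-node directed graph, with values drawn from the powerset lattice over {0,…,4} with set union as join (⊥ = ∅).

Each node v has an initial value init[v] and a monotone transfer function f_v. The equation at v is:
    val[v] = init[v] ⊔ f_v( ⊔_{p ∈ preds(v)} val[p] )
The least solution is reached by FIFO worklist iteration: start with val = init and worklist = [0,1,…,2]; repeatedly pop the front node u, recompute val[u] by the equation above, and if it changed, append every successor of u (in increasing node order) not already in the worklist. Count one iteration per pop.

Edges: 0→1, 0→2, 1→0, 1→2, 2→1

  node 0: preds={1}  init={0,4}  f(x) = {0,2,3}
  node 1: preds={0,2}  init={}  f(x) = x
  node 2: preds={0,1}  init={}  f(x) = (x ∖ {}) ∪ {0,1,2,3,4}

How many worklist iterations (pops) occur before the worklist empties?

Iteration log — 7 steps:
  step 1. node 0  ⊔preds={}  new={0,2,3,4}  old={0,4}  +wl: 
  step 2. node 1  ⊔preds={0,2,3,4}  new={0,2,3,4}  old={}  +wl: 0
  step 3. node 2  ⊔preds={0,2,3,4}  new={0,1,2,3,4}  old={}  +wl: 1
  step 4. node 0  ⊔preds={0,2,3,4}  new={0,2,3,4}  stable
  step 5. node 1  ⊔preds={0,1,2,3,4}  new={0,1,2,3,4}  old={0,2,3,4}  +wl: 0,2
  step 6. node 0  ⊔preds={0,1,2,3,4}  new={0,2,3,4}  stable
  step 7. node 2  ⊔preds={0,1,2,3,4}  new={0,1,2,3,4}  stable

Least fixpoint reached:
  node 0: {0,2,3,4}
  node 1: {0,1,2,3,4}
  node 2: {0,1,2,3,4}

7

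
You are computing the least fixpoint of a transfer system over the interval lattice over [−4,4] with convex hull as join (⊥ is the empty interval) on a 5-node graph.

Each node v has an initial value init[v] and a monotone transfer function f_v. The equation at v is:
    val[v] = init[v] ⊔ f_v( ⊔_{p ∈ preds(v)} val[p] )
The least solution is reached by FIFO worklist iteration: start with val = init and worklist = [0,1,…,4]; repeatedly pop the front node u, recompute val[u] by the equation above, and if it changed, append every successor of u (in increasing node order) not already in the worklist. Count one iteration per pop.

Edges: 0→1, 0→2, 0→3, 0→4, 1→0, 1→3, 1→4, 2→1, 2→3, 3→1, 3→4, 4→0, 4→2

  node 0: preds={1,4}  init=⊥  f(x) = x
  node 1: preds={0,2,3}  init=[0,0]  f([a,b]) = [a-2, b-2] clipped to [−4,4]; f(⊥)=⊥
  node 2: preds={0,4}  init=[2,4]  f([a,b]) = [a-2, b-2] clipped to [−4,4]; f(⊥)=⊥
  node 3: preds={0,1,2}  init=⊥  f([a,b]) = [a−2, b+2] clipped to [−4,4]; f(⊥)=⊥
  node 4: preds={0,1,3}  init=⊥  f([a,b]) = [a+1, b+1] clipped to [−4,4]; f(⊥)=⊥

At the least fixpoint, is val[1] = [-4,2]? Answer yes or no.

Worklist (15 pops):
  #1 pop 0: in=[0,0] → [0,0] (was ⊥); enqueue []
  #2 pop 1: in=[0,4] → [-2,2] (was [0,0]); enqueue [0]
  #3 pop 2: in=[0,0] → [-2,4] (was [2,4]); enqueue [1]
  #4 pop 3: in=[-2,4] → [-4,4] (was ⊥); enqueue []
  #5 pop 4: in=[-4,4] → [-3,4] (was ⊥); enqueue [2]
  #6 pop 0: in=[-3,4] → [-3,4] (was [0,0]); enqueue [3,4]
  #7 pop 1: in=[-4,4] → [-4,2] (was [-2,2]); enqueue [0]
  #8 pop 2: in=[-3,4] → [-4,4] (was [-2,4]); enqueue [1]
  #9 pop 3: in=[-4,4] → [-4,4] (no change)
  #10 pop 4: in=[-4,4] → [-3,4] (no change)
  #11 pop 0: in=[-4,4] → [-4,4] (was [-3,4]); enqueue [2,3,4]
  #12 pop 1: in=[-4,4] → [-4,2] (no change)
  #13 pop 2: in=[-4,4] → [-4,4] (no change)
  #14 pop 3: in=[-4,4] → [-4,4] (no change)
  #15 pop 4: in=[-4,4] → [-3,4] (no change)

Fixpoint:
  val[0] = [-4,4]
  val[1] = [-4,2]
  val[2] = [-4,4]
  val[3] = [-4,4]
  val[4] = [-3,4]

yes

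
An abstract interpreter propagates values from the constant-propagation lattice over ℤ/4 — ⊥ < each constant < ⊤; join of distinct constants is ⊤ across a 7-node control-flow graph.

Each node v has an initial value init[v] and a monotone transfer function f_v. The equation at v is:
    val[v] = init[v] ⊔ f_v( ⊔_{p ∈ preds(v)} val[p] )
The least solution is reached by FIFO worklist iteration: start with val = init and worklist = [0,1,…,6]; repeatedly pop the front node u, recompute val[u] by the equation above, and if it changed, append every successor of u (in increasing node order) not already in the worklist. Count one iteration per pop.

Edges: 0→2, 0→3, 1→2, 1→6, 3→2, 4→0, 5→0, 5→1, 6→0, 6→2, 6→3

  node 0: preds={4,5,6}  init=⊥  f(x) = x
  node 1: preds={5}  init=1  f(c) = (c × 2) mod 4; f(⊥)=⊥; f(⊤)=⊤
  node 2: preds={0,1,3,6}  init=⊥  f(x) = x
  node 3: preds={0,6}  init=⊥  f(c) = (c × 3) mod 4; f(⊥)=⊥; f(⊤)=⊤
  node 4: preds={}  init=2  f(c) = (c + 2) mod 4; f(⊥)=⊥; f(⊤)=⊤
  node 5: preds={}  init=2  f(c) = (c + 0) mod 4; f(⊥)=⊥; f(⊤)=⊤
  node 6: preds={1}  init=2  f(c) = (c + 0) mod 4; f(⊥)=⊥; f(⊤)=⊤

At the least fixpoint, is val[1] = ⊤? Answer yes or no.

yes

Worklist (11 pops):
  #1 pop 0: in=2 → 2 (was ⊥); enqueue []
  #2 pop 1: in=2 → ⊤ (was 1); enqueue []
  #3 pop 2: in=⊤ → ⊤ (was ⊥); enqueue []
  #4 pop 3: in=2 → 2 (was ⊥); enqueue [2]
  #5 pop 4: in=⊥ → 2 (no change)
  #6 pop 5: in=⊥ → 2 (no change)
  #7 pop 6: in=⊤ → ⊤ (was 2); enqueue [0,3]
  #8 pop 2: in=⊤ → ⊤ (no change)
  #9 pop 0: in=⊤ → ⊤ (was 2); enqueue [2]
  #10 pop 3: in=⊤ → ⊤ (was 2); enqueue []
  #11 pop 2: in=⊤ → ⊤ (no change)

Fixpoint:
  val[0] = ⊤
  val[1] = ⊤
  val[2] = ⊤
  val[3] = ⊤
  val[4] = 2
  val[5] = 2
  val[6] = ⊤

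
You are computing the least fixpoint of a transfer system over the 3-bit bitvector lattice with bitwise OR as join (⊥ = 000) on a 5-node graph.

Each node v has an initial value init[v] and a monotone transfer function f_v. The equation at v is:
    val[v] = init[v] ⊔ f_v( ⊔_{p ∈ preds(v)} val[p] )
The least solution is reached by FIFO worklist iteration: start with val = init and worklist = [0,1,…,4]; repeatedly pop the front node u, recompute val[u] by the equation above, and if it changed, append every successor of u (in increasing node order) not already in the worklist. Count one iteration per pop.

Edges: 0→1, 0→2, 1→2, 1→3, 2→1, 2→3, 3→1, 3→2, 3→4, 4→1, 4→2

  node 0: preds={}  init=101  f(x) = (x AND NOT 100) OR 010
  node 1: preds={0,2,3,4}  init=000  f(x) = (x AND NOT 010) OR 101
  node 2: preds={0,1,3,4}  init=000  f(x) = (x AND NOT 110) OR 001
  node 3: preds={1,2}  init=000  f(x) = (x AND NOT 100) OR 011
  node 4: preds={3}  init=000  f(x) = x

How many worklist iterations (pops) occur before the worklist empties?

Iteration log — 7 steps:
  step 1. node 0  ⊔preds=000  new=111  old=101  +wl: 
  step 2. node 1  ⊔preds=111  new=101  old=000  +wl: 
  step 3. node 2  ⊔preds=111  new=001  old=000  +wl: 1
  step 4. node 3  ⊔preds=101  new=011  old=000  +wl: 2
  step 5. node 4  ⊔preds=011  new=011  old=000  +wl: 
  step 6. node 1  ⊔preds=111  new=101  stable
  step 7. node 2  ⊔preds=111  new=001  stable

Least fixpoint reached:
  node 0: 111
  node 1: 101
  node 2: 001
  node 3: 011
  node 4: 011

7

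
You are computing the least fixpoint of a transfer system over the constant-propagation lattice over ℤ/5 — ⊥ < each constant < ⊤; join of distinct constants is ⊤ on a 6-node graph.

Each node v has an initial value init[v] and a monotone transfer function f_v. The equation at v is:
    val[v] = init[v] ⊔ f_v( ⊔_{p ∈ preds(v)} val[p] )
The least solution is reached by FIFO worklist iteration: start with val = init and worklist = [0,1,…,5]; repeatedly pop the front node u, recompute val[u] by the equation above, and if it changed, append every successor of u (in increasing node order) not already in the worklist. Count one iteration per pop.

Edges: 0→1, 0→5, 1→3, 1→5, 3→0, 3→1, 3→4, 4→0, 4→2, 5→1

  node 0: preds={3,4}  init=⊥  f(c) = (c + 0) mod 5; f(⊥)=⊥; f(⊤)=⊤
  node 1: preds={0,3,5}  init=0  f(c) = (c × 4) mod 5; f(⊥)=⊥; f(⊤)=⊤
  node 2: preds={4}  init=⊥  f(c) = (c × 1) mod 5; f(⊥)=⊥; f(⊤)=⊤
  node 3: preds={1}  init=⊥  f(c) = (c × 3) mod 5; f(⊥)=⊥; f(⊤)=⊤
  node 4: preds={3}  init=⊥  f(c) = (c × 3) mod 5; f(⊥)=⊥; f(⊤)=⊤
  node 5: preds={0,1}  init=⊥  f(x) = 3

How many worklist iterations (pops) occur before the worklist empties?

17

Iteration log — 17 steps:
  step 1. node 0  ⊔preds=⊥  new=⊥  stable
  step 2. node 1  ⊔preds=⊥  new=0  stable
  step 3. node 2  ⊔preds=⊥  new=⊥  stable
  step 4. node 3  ⊔preds=0  new=0  old=⊥  +wl: 0,1
  step 5. node 4  ⊔preds=0  new=0  old=⊥  +wl: 2
  step 6. node 5  ⊔preds=0  new=3  old=⊥  +wl: 
  step 7. node 0  ⊔preds=0  new=0  old=⊥  +wl: 5
  step 8. node 1  ⊔preds=⊤  new=⊤  old=0  +wl: 3
  step 9. node 2  ⊔preds=0  new=0  old=⊥  +wl: 
  step 10. node 5  ⊔preds=⊤  new=3  stable
  step 11. node 3  ⊔preds=⊤  new=⊤  old=0  +wl: 0,1,4
  step 12. node 0  ⊔preds=⊤  new=⊤  old=0  +wl: 5
  step 13. node 1  ⊔preds=⊤  new=⊤  stable
  step 14. node 4  ⊔preds=⊤  new=⊤  old=0  +wl: 0,2
  step 15. node 5  ⊔preds=⊤  new=3  stable
  step 16. node 0  ⊔preds=⊤  new=⊤  stable
  step 17. node 2  ⊔preds=⊤  new=⊤  old=0  +wl: 

Least fixpoint reached:
  node 0: ⊤
  node 1: ⊤
  node 2: ⊤
  node 3: ⊤
  node 4: ⊤
  node 5: 3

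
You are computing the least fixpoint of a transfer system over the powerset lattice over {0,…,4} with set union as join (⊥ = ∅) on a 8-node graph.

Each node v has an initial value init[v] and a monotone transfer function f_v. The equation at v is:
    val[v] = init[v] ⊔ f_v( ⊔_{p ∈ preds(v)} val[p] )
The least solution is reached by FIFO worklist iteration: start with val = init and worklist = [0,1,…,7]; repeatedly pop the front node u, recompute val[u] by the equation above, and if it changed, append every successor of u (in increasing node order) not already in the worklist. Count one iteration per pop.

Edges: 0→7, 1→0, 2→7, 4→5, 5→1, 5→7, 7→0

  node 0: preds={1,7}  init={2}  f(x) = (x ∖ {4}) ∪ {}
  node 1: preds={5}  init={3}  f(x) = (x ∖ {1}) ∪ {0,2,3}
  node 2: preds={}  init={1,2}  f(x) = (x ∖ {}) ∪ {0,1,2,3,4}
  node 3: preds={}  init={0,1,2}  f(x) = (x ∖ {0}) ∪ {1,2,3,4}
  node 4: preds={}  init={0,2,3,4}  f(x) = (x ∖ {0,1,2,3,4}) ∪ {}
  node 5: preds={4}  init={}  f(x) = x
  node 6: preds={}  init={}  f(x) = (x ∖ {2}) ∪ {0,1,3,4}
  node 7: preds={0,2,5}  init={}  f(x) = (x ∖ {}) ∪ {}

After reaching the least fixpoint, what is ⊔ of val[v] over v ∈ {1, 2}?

Iteration log — 12 steps:
  step 1. node 0  ⊔preds={3}  new={2,3}  old={2}  +wl: 
  step 2. node 1  ⊔preds={}  new={0,2,3}  old={3}  +wl: 0
  step 3. node 2  ⊔preds={}  new={0,1,2,3,4}  old={1,2}  +wl: 
  step 4. node 3  ⊔preds={}  new={0,1,2,3,4}  old={0,1,2}  +wl: 
  step 5. node 4  ⊔preds={}  new={0,2,3,4}  stable
  step 6. node 5  ⊔preds={0,2,3,4}  new={0,2,3,4}  old={}  +wl: 1
  step 7. node 6  ⊔preds={}  new={0,1,3,4}  old={}  +wl: 
  step 8. node 7  ⊔preds={0,1,2,3,4}  new={0,1,2,3,4}  old={}  +wl: 
  step 9. node 0  ⊔preds={0,1,2,3,4}  new={0,1,2,3}  old={2,3}  +wl: 7
  step 10. node 1  ⊔preds={0,2,3,4}  new={0,2,3,4}  old={0,2,3}  +wl: 0
  step 11. node 7  ⊔preds={0,1,2,3,4}  new={0,1,2,3,4}  stable
  step 12. node 0  ⊔preds={0,1,2,3,4}  new={0,1,2,3}  stable

Least fixpoint reached:
  node 0: {0,1,2,3}
  node 1: {0,2,3,4}
  node 2: {0,1,2,3,4}
  node 3: {0,1,2,3,4}
  node 4: {0,2,3,4}
  node 5: {0,2,3,4}
  node 6: {0,1,3,4}
  node 7: {0,1,2,3,4}

{0,1,2,3,4}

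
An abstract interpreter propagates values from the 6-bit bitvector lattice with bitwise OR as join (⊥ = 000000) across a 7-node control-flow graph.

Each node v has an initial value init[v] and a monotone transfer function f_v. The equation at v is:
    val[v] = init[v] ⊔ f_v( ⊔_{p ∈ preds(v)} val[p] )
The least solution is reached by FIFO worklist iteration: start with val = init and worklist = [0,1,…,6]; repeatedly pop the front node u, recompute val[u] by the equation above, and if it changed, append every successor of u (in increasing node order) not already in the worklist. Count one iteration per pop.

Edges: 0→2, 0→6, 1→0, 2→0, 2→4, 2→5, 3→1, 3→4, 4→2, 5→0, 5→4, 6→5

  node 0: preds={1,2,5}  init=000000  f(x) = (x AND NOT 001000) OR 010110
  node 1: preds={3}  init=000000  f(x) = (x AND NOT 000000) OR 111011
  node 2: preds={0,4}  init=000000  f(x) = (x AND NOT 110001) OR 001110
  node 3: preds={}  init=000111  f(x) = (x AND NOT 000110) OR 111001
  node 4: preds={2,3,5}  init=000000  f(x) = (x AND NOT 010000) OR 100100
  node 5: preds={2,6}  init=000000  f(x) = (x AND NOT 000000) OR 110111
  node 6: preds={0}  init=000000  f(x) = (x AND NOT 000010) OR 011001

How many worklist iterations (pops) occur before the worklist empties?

14

Iteration log — 14 steps:
  step 1. node 0  ⊔preds=000000  new=010110  old=000000  +wl: 
  step 2. node 1  ⊔preds=000111  new=111111  old=000000  +wl: 0
  step 3. node 2  ⊔preds=010110  new=001110  old=000000  +wl: 
  step 4. node 3  ⊔preds=000000  new=111111  old=000111  +wl: 1
  step 5. node 4  ⊔preds=111111  new=101111  old=000000  +wl: 2
  step 6. node 5  ⊔preds=001110  new=111111  old=000000  +wl: 4
  step 7. node 6  ⊔preds=010110  new=011101  old=000000  +wl: 5
  step 8. node 0  ⊔preds=111111  new=110111  old=010110  +wl: 6
  step 9. node 1  ⊔preds=111111  new=111111  stable
  step 10. node 2  ⊔preds=111111  new=001110  stable
  step 11. node 4  ⊔preds=111111  new=101111  stable
  step 12. node 5  ⊔preds=011111  new=111111  stable
  step 13. node 6  ⊔preds=110111  new=111101  old=011101  +wl: 5
  step 14. node 5  ⊔preds=111111  new=111111  stable

Least fixpoint reached:
  node 0: 110111
  node 1: 111111
  node 2: 001110
  node 3: 111111
  node 4: 101111
  node 5: 111111
  node 6: 111101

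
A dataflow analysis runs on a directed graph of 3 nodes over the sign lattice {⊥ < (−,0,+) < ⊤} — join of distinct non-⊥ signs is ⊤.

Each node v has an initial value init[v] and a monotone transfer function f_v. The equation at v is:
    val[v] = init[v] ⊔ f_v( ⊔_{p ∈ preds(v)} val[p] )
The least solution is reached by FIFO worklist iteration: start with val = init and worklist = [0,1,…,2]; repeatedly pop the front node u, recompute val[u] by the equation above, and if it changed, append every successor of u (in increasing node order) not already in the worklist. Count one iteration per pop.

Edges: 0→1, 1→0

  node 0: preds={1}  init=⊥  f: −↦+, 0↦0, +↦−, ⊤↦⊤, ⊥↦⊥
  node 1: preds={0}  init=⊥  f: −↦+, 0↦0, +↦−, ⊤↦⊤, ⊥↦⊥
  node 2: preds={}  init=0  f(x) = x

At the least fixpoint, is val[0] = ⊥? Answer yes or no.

yes

Iteration log — 3 steps:
  step 1. node 0  ⊔preds=⊥  new=⊥  stable
  step 2. node 1  ⊔preds=⊥  new=⊥  stable
  step 3. node 2  ⊔preds=⊥  new=0  stable

Least fixpoint reached:
  node 0: ⊥
  node 1: ⊥
  node 2: 0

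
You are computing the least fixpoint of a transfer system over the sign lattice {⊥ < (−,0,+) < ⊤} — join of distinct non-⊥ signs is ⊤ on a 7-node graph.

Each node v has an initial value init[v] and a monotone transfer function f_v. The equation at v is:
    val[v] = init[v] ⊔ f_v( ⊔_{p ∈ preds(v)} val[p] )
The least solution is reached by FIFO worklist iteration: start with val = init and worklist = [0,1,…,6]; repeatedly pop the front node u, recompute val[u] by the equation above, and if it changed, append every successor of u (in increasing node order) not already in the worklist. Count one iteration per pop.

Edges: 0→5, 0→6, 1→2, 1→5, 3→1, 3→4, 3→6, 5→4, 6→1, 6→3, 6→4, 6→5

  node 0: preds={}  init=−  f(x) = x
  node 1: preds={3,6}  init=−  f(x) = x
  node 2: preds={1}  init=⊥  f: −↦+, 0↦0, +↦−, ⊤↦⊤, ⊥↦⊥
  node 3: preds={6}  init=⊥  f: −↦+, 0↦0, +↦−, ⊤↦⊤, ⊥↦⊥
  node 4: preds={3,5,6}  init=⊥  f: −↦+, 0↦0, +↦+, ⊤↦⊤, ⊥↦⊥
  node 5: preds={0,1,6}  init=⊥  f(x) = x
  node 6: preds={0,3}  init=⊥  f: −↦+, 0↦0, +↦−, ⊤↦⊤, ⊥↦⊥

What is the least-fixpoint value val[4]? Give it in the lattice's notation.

Worklist (15 pops):
  #1 pop 0: in=⊥ → − (no change)
  #2 pop 1: in=⊥ → − (no change)
  #3 pop 2: in=− → + (was ⊥); enqueue []
  #4 pop 3: in=⊥ → ⊥ (no change)
  #5 pop 4: in=⊥ → ⊥ (no change)
  #6 pop 5: in=− → − (was ⊥); enqueue [4]
  #7 pop 6: in=− → + (was ⊥); enqueue [1,3,5]
  #8 pop 4: in=⊤ → ⊤ (was ⊥); enqueue []
  #9 pop 1: in=+ → ⊤ (was −); enqueue [2]
  #10 pop 3: in=+ → − (was ⊥); enqueue [1,4,6]
  #11 pop 5: in=⊤ → ⊤ (was −); enqueue []
  #12 pop 2: in=⊤ → ⊤ (was +); enqueue []
  #13 pop 1: in=⊤ → ⊤ (no change)
  #14 pop 4: in=⊤ → ⊤ (no change)
  #15 pop 6: in=− → + (no change)

Fixpoint:
  val[0] = −
  val[1] = ⊤
  val[2] = ⊤
  val[3] = −
  val[4] = ⊤
  val[5] = ⊤
  val[6] = +

⊤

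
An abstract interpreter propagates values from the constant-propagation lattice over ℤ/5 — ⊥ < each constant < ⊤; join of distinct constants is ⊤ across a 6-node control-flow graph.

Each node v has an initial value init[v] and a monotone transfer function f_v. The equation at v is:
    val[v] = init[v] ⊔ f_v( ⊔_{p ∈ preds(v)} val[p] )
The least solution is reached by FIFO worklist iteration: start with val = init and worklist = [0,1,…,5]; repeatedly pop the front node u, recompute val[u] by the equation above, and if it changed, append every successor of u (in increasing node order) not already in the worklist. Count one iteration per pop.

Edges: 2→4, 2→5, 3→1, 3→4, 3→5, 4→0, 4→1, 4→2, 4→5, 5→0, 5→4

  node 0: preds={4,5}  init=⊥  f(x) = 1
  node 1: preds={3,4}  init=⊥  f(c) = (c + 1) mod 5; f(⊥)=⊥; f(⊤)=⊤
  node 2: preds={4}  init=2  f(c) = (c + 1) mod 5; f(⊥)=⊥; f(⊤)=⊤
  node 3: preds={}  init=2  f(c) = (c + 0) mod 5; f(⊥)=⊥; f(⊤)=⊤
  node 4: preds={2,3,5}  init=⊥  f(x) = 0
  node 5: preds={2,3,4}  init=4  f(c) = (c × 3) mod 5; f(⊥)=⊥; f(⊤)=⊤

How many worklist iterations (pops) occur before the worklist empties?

11

Iteration log — 11 steps:
  step 1. node 0  ⊔preds=4  new=1  old=⊥  +wl: 
  step 2. node 1  ⊔preds=2  new=3  old=⊥  +wl: 
  step 3. node 2  ⊔preds=⊥  new=2  stable
  step 4. node 3  ⊔preds=⊥  new=2  stable
  step 5. node 4  ⊔preds=⊤  new=0  old=⊥  +wl: 0,1,2
  step 6. node 5  ⊔preds=⊤  new=⊤  old=4  +wl: 4
  step 7. node 0  ⊔preds=⊤  new=1  stable
  step 8. node 1  ⊔preds=⊤  new=⊤  old=3  +wl: 
  step 9. node 2  ⊔preds=0  new=⊤  old=2  +wl: 5
  step 10. node 4  ⊔preds=⊤  new=0  stable
  step 11. node 5  ⊔preds=⊤  new=⊤  stable

Least fixpoint reached:
  node 0: 1
  node 1: ⊤
  node 2: ⊤
  node 3: 2
  node 4: 0
  node 5: ⊤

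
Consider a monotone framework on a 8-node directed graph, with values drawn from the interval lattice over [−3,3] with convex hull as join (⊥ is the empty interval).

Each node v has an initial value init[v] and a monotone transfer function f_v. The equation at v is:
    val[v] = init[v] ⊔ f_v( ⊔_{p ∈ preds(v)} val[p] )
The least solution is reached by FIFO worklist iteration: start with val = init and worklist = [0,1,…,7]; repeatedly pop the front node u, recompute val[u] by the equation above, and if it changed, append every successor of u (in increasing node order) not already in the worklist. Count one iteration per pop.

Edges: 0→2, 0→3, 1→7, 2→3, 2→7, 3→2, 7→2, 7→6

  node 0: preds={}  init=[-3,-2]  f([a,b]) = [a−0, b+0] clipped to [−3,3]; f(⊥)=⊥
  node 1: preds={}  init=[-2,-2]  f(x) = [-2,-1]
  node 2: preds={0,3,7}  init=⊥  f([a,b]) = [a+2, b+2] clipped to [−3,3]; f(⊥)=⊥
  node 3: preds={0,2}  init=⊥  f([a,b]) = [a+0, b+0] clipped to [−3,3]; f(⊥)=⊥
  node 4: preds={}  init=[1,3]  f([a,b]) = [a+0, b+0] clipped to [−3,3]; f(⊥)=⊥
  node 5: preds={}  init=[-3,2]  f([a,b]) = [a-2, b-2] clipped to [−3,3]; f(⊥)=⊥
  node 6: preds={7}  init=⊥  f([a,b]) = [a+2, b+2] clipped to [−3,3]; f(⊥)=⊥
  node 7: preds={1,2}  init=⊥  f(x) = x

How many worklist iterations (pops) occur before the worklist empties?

Iteration log — 18 steps:
  step 1. node 0  ⊔preds=⊥  new=[-3,-2]  stable
  step 2. node 1  ⊔preds=⊥  new=[-2,-1]  old=[-2,-2]  +wl: 
  step 3. node 2  ⊔preds=[-3,-2]  new=[-1,0]  old=⊥  +wl: 
  step 4. node 3  ⊔preds=[-3,0]  new=[-3,0]  old=⊥  +wl: 2
  step 5. node 4  ⊔preds=⊥  new=[1,3]  stable
  step 6. node 5  ⊔preds=⊥  new=[-3,2]  stable
  step 7. node 6  ⊔preds=⊥  new=⊥  stable
  step 8. node 7  ⊔preds=[-2,0]  new=[-2,0]  old=⊥  +wl: 6
  step 9. node 2  ⊔preds=[-3,0]  new=[-1,2]  old=[-1,0]  +wl: 3,7
  step 10. node 6  ⊔preds=[-2,0]  new=[0,2]  old=⊥  +wl: 
  step 11. node 3  ⊔preds=[-3,2]  new=[-3,2]  old=[-3,0]  +wl: 2
  step 12. node 7  ⊔preds=[-2,2]  new=[-2,2]  old=[-2,0]  +wl: 6
  step 13. node 2  ⊔preds=[-3,2]  new=[-1,3]  old=[-1,2]  +wl: 3,7
  step 14. node 6  ⊔preds=[-2,2]  new=[0,3]  old=[0,2]  +wl: 
  step 15. node 3  ⊔preds=[-3,3]  new=[-3,3]  old=[-3,2]  +wl: 2
  step 16. node 7  ⊔preds=[-2,3]  new=[-2,3]  old=[-2,2]  +wl: 6
  step 17. node 2  ⊔preds=[-3,3]  new=[-1,3]  stable
  step 18. node 6  ⊔preds=[-2,3]  new=[0,3]  stable

Least fixpoint reached:
  node 0: [-3,-2]
  node 1: [-2,-1]
  node 2: [-1,3]
  node 3: [-3,3]
  node 4: [1,3]
  node 5: [-3,2]
  node 6: [0,3]
  node 7: [-2,3]

18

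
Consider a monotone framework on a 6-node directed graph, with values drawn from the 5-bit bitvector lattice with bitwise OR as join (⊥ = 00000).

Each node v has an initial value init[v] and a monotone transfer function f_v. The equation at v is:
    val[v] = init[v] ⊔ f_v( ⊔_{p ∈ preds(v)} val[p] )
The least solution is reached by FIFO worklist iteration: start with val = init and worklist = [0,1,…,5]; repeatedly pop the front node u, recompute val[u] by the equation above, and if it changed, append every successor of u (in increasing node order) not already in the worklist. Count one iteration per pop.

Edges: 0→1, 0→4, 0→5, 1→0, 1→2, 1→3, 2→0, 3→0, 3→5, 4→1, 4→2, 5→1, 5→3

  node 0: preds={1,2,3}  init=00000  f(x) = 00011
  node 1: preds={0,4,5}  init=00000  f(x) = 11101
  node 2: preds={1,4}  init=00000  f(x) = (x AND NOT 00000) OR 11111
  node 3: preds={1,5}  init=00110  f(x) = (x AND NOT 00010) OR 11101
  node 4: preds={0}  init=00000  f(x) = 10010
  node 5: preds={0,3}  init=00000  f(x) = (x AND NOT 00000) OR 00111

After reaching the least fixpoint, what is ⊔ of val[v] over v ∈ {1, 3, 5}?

Trace (10 dequeues):
  [1] u=0 | in 00110 | out 00011 | prev 00000 | push {}
  [2] u=1 | in 00011 | out 11101 | prev 00000 | push {0}
  [3] u=2 | in 11101 | out 11111 | prev 00000 | push {}
  [4] u=3 | in 11101 | out 11111 | prev 00110 | push {}
  [5] u=4 | in 00011 | out 10010 | prev 00000 | push {1,2}
  [6] u=5 | in 11111 | out 11111 | prev 00000 | push {3}
  [7] u=0 | in 11111 | out 00011 | ==
  [8] u=1 | in 11111 | out 11101 | ==
  [9] u=2 | in 11111 | out 11111 | ==
  [10] u=3 | in 11111 | out 11111 | ==

Converged values:
  [0] 00011
  [1] 11101
  [2] 11111
  [3] 11111
  [4] 10010
  [5] 11111

11111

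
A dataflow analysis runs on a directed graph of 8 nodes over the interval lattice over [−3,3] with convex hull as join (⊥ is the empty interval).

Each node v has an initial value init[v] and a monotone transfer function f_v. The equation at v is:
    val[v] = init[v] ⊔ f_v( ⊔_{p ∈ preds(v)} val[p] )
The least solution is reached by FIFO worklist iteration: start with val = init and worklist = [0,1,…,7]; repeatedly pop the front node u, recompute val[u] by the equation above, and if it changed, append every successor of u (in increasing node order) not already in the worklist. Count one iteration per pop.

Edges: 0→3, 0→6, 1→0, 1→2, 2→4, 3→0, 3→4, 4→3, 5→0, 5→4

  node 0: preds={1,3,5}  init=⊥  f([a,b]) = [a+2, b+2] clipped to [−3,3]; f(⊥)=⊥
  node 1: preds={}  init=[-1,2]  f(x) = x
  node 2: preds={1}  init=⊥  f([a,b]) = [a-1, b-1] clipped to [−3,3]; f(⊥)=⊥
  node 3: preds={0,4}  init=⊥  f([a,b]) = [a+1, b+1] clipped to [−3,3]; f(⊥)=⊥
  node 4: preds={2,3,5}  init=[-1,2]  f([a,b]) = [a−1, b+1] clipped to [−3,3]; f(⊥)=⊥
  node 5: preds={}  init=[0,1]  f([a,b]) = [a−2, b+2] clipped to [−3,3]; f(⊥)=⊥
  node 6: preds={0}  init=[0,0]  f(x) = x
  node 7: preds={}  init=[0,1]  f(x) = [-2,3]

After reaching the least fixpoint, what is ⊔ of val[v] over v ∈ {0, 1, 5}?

Worklist (14 pops):
  #1 pop 0: in=[-1,2] → [1,3] (was ⊥); enqueue []
  #2 pop 1: in=⊥ → [-1,2] (no change)
  #3 pop 2: in=[-1,2] → [-2,1] (was ⊥); enqueue []
  #4 pop 3: in=[-1,3] → [0,3] (was ⊥); enqueue [0]
  #5 pop 4: in=[-2,3] → [-3,3] (was [-1,2]); enqueue [3]
  #6 pop 5: in=⊥ → [0,1] (no change)
  #7 pop 6: in=[1,3] → [0,3] (was [0,0]); enqueue []
  #8 pop 7: in=⊥ → [-2,3] (was [0,1]); enqueue []
  #9 pop 0: in=[-1,3] → [1,3] (no change)
  #10 pop 3: in=[-3,3] → [-2,3] (was [0,3]); enqueue [0,4]
  #11 pop 0: in=[-2,3] → [0,3] (was [1,3]); enqueue [3,6]
  #12 pop 4: in=[-2,3] → [-3,3] (no change)
  #13 pop 3: in=[-3,3] → [-2,3] (no change)
  #14 pop 6: in=[0,3] → [0,3] (no change)

Fixpoint:
  val[0] = [0,3]
  val[1] = [-1,2]
  val[2] = [-2,1]
  val[3] = [-2,3]
  val[4] = [-3,3]
  val[5] = [0,1]
  val[6] = [0,3]
  val[7] = [-2,3]

[-1,3]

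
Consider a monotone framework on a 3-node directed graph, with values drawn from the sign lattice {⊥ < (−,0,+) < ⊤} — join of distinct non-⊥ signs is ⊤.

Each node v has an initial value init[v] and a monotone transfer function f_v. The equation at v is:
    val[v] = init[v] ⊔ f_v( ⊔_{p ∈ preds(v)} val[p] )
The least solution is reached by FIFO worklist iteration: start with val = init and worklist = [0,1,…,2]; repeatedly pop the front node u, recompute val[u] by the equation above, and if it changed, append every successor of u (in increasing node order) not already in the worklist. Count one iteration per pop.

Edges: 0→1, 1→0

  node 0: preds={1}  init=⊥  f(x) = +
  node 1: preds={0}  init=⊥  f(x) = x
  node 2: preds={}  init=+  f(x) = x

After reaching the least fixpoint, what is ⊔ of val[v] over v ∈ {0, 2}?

Trace (4 dequeues):
  [1] u=0 | in ⊥ | out + | prev ⊥ | push {}
  [2] u=1 | in + | out + | prev ⊥ | push {0}
  [3] u=2 | in ⊥ | out + | ==
  [4] u=0 | in + | out + | ==

Converged values:
  [0] +
  [1] +
  [2] +

+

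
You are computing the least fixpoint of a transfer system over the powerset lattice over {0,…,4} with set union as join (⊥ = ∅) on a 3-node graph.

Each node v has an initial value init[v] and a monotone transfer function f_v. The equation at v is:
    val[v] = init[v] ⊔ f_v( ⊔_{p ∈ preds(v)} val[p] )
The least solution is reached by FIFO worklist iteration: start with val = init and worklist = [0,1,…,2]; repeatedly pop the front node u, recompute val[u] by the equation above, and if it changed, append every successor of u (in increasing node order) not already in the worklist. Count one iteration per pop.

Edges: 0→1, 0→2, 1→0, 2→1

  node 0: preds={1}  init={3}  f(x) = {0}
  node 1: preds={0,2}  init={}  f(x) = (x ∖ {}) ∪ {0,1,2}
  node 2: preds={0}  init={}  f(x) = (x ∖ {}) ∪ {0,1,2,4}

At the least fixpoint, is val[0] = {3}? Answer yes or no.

no

Iteration log — 6 steps:
  step 1. node 0  ⊔preds={}  new={0,3}  old={3}  +wl: 
  step 2. node 1  ⊔preds={0,3}  new={0,1,2,3}  old={}  +wl: 0
  step 3. node 2  ⊔preds={0,3}  new={0,1,2,3,4}  old={}  +wl: 1
  step 4. node 0  ⊔preds={0,1,2,3}  new={0,3}  stable
  step 5. node 1  ⊔preds={0,1,2,3,4}  new={0,1,2,3,4}  old={0,1,2,3}  +wl: 0
  step 6. node 0  ⊔preds={0,1,2,3,4}  new={0,3}  stable

Least fixpoint reached:
  node 0: {0,3}
  node 1: {0,1,2,3,4}
  node 2: {0,1,2,3,4}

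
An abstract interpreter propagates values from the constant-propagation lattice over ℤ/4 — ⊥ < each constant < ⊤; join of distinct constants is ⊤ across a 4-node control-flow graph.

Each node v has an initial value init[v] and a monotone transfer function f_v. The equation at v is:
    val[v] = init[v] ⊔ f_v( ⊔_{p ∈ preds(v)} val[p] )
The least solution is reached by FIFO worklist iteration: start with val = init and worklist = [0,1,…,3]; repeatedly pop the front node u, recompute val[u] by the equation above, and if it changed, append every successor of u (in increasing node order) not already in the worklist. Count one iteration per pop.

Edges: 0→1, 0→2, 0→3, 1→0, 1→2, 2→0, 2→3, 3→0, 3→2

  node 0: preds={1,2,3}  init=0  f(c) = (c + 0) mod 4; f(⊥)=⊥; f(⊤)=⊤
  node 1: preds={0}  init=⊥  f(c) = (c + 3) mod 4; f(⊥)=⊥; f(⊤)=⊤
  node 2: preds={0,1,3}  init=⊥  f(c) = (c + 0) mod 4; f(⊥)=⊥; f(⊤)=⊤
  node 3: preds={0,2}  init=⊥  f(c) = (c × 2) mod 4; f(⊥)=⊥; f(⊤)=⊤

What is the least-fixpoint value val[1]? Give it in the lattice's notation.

Trace (10 dequeues):
  [1] u=0 | in ⊥ | out 0 | ==
  [2] u=1 | in 0 | out 3 | prev ⊥ | push {0}
  [3] u=2 | in ⊤ | out ⊤ | prev ⊥ | push {}
  [4] u=3 | in ⊤ | out ⊤ | prev ⊥ | push {2}
  [5] u=0 | in ⊤ | out ⊤ | prev 0 | push {1,3}
  [6] u=2 | in ⊤ | out ⊤ | ==
  [7] u=1 | in ⊤ | out ⊤ | prev 3 | push {0,2}
  [8] u=3 | in ⊤ | out ⊤ | ==
  [9] u=0 | in ⊤ | out ⊤ | ==
  [10] u=2 | in ⊤ | out ⊤ | ==

Converged values:
  [0] ⊤
  [1] ⊤
  [2] ⊤
  [3] ⊤

⊤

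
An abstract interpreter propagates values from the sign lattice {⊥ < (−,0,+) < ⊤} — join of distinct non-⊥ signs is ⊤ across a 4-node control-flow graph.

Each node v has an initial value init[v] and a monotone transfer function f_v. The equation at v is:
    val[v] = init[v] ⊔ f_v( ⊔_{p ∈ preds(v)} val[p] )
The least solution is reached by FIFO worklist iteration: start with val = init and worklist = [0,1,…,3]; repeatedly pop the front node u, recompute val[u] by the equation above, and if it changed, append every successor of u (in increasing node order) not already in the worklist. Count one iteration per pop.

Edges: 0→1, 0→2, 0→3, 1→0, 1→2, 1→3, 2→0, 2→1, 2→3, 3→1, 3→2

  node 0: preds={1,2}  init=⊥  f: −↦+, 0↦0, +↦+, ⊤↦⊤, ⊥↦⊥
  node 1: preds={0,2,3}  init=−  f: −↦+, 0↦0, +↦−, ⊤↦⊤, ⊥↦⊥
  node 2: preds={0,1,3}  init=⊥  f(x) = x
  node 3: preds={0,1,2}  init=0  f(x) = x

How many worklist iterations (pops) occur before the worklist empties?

Worklist (8 pops):
  #1 pop 0: in=− → + (was ⊥); enqueue []
  #2 pop 1: in=⊤ → ⊤ (was −); enqueue [0]
  #3 pop 2: in=⊤ → ⊤ (was ⊥); enqueue [1]
  #4 pop 3: in=⊤ → ⊤ (was 0); enqueue [2]
  #5 pop 0: in=⊤ → ⊤ (was +); enqueue [3]
  #6 pop 1: in=⊤ → ⊤ (no change)
  #7 pop 2: in=⊤ → ⊤ (no change)
  #8 pop 3: in=⊤ → ⊤ (no change)

Fixpoint:
  val[0] = ⊤
  val[1] = ⊤
  val[2] = ⊤
  val[3] = ⊤

8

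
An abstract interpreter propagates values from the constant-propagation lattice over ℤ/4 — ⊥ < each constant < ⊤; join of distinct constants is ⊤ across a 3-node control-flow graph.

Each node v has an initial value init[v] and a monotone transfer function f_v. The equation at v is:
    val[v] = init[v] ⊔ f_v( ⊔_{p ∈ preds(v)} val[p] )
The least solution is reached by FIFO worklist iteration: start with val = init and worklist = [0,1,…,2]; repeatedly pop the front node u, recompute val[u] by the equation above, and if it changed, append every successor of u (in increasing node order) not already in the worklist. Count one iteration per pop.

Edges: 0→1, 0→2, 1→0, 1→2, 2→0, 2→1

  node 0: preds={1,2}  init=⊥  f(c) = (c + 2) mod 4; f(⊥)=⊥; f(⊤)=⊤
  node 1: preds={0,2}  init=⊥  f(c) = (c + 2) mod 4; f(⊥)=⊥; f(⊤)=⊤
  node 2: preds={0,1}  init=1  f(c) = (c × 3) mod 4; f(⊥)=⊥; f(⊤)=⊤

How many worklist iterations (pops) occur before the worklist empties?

Iteration log — 6 steps:
  step 1. node 0  ⊔preds=1  new=3  old=⊥  +wl: 
  step 2. node 1  ⊔preds=⊤  new=⊤  old=⊥  +wl: 0
  step 3. node 2  ⊔preds=⊤  new=⊤  old=1  +wl: 1
  step 4. node 0  ⊔preds=⊤  new=⊤  old=3  +wl: 2
  step 5. node 1  ⊔preds=⊤  new=⊤  stable
  step 6. node 2  ⊔preds=⊤  new=⊤  stable

Least fixpoint reached:
  node 0: ⊤
  node 1: ⊤
  node 2: ⊤

6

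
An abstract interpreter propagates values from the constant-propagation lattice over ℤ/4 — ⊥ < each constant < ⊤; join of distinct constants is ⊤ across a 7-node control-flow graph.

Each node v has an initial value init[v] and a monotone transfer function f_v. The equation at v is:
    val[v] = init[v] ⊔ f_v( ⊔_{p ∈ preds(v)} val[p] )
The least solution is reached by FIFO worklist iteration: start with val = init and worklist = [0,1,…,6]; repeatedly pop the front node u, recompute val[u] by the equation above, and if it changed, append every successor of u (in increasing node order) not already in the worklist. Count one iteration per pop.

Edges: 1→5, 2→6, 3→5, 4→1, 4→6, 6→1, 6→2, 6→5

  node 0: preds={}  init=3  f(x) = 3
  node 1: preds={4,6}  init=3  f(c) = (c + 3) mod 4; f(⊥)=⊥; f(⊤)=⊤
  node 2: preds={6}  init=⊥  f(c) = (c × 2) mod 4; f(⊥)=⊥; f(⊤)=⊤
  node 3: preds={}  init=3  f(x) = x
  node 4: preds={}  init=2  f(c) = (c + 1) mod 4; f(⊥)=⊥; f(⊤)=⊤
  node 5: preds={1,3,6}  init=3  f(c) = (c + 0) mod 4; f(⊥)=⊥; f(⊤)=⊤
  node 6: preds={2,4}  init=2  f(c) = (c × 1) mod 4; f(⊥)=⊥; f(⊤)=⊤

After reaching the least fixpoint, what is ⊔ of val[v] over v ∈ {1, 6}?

⊤

Worklist (11 pops):
  #1 pop 0: in=⊥ → 3 (no change)
  #2 pop 1: in=2 → ⊤ (was 3); enqueue []
  #3 pop 2: in=2 → 0 (was ⊥); enqueue []
  #4 pop 3: in=⊥ → 3 (no change)
  #5 pop 4: in=⊥ → 2 (no change)
  #6 pop 5: in=⊤ → ⊤ (was 3); enqueue []
  #7 pop 6: in=⊤ → ⊤ (was 2); enqueue [1,2,5]
  #8 pop 1: in=⊤ → ⊤ (no change)
  #9 pop 2: in=⊤ → ⊤ (was 0); enqueue [6]
  #10 pop 5: in=⊤ → ⊤ (no change)
  #11 pop 6: in=⊤ → ⊤ (no change)

Fixpoint:
  val[0] = 3
  val[1] = ⊤
  val[2] = ⊤
  val[3] = 3
  val[4] = 2
  val[5] = ⊤
  val[6] = ⊤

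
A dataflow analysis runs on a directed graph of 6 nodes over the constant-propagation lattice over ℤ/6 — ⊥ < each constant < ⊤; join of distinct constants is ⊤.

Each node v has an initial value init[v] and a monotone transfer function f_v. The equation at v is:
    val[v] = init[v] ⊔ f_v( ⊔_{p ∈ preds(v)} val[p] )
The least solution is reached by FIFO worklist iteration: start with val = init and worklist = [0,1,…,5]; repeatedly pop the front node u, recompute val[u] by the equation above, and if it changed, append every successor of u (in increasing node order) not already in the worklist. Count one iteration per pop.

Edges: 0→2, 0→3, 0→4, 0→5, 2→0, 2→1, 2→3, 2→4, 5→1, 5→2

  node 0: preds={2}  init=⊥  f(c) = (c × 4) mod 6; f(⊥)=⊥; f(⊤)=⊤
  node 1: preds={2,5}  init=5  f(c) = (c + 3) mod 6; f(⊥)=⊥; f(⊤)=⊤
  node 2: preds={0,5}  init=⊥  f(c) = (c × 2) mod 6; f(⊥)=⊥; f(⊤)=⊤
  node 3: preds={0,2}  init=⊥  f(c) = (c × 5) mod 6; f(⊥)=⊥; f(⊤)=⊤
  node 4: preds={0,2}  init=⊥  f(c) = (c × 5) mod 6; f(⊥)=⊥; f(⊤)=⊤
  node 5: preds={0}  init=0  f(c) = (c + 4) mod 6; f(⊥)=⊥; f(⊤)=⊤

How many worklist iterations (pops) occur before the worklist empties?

20

Worklist (20 pops):
  #1 pop 0: in=⊥ → ⊥ (no change)
  #2 pop 1: in=0 → ⊤ (was 5); enqueue []
  #3 pop 2: in=0 → 0 (was ⊥); enqueue [0,1]
  #4 pop 3: in=0 → 0 (was ⊥); enqueue []
  #5 pop 4: in=0 → 0 (was ⊥); enqueue []
  #6 pop 5: in=⊥ → 0 (no change)
  #7 pop 0: in=0 → 0 (was ⊥); enqueue [2,3,4,5]
  #8 pop 1: in=0 → ⊤ (no change)
  #9 pop 2: in=0 → 0 (no change)
  #10 pop 3: in=0 → 0 (no change)
  #11 pop 4: in=0 → 0 (no change)
  #12 pop 5: in=0 → ⊤ (was 0); enqueue [1,2]
  #13 pop 1: in=⊤ → ⊤ (no change)
  #14 pop 2: in=⊤ → ⊤ (was 0); enqueue [0,1,3,4]
  #15 pop 0: in=⊤ → ⊤ (was 0); enqueue [2,5]
  #16 pop 1: in=⊤ → ⊤ (no change)
  #17 pop 3: in=⊤ → ⊤ (was 0); enqueue []
  #18 pop 4: in=⊤ → ⊤ (was 0); enqueue []
  #19 pop 2: in=⊤ → ⊤ (no change)
  #20 pop 5: in=⊤ → ⊤ (no change)

Fixpoint:
  val[0] = ⊤
  val[1] = ⊤
  val[2] = ⊤
  val[3] = ⊤
  val[4] = ⊤
  val[5] = ⊤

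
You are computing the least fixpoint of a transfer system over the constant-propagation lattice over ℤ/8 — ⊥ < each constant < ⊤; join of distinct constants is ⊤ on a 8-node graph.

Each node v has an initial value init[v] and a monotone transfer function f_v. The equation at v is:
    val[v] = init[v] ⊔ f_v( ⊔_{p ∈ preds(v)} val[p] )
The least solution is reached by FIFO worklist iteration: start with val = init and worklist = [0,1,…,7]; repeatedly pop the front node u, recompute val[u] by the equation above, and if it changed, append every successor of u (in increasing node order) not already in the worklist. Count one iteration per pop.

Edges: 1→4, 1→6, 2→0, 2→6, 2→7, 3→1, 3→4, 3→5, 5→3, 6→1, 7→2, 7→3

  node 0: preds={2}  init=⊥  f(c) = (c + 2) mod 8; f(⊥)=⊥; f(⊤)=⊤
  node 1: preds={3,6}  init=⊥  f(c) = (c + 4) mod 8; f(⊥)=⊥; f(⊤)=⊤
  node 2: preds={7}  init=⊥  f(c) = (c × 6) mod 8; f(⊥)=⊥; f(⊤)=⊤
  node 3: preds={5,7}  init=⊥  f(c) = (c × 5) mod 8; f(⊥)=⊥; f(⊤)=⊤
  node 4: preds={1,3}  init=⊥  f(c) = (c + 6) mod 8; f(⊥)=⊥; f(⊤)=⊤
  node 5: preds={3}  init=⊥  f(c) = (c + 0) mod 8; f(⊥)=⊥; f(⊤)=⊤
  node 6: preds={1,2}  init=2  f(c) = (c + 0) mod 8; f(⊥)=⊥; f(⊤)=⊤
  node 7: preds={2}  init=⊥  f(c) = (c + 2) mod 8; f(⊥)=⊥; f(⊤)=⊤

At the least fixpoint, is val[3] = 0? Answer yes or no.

no

Iteration log — 11 steps:
  step 1. node 0  ⊔preds=⊥  new=⊥  stable
  step 2. node 1  ⊔preds=2  new=6  old=⊥  +wl: 
  step 3. node 2  ⊔preds=⊥  new=⊥  stable
  step 4. node 3  ⊔preds=⊥  new=⊥  stable
  step 5. node 4  ⊔preds=6  new=4  old=⊥  +wl: 
  step 6. node 5  ⊔preds=⊥  new=⊥  stable
  step 7. node 6  ⊔preds=6  new=⊤  old=2  +wl: 1
  step 8. node 7  ⊔preds=⊥  new=⊥  stable
  step 9. node 1  ⊔preds=⊤  new=⊤  old=6  +wl: 4,6
  step 10. node 4  ⊔preds=⊤  new=⊤  old=4  +wl: 
  step 11. node 6  ⊔preds=⊤  new=⊤  stable

Least fixpoint reached:
  node 0: ⊥
  node 1: ⊤
  node 2: ⊥
  node 3: ⊥
  node 4: ⊤
  node 5: ⊥
  node 6: ⊤
  node 7: ⊥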